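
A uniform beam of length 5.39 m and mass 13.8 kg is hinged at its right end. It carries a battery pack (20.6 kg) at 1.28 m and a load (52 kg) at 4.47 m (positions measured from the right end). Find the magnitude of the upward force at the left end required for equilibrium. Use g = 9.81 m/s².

Choose the right end as the axis so the unknown pivot reaction has zero arm there.
Beam weight: 13.8 × 9.81 = 135.4 N down at 2.695 m → arm 2.695 m, τ = 135.4 × 2.695 = 364.9 N·m counterclockwise.
Battery pack: 20.6 × 9.81 = 202.1 N down at 1.28 m → arm 1.28 m, τ = 202.1 × 1.28 = 258.7 N·m counterclockwise.
Load: 52 × 9.81 = 510.1 N down at 4.47 m → arm 4.47 m, τ = 510.1 × 4.47 = 2280 N·m counterclockwise.
Net moment of the loads = 2904 N·m counterclockwise.
The upward force F acts at the left end, arm 5.39 m, giving F × 5.39 clockwise.
Setting net torque to zero: F × 5.39 = 2904 → F = 2904 / 5.39 = 539 N.

F ≈ 539 N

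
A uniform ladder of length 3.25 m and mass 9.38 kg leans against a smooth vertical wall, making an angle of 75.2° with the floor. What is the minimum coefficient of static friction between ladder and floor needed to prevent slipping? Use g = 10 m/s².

μ_min ≈ 0.132

Take moments about the foot of the ladder.
Ladder weight 9.38×10 = 93.8 N acts at 1.625 m along the ladder; its horizontal arm is 1.625·cos75.2° = 0.4151 m → τ = 38.94 N·m clockwise.
Wall normal N acts horizontally at the top; its moment arm is the height L sinθ = 3.25·sin75.2° = 3.142 m, counterclockwise.
For rotational equilibrium, N × 3.142 = 38.94, so N = 12.39 N.
ΣFx = 0 ⇒ f = N_wall = 12.39 N. ΣFy = 0 ⇒ N_floor = 93.8 N.
μ_min = f / N_floor = 12.39 / 93.8 = 0.132.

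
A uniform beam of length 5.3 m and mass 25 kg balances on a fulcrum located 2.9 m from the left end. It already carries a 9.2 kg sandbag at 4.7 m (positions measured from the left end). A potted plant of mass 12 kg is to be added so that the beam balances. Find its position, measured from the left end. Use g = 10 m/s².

x ≈ 2.04 m from the left end

Taking torques about the fulcrum (at 2.9 m from the left end):
Beam weight: 25 × 10 = 250 N down at 2.65 m → arm 0.25 m, τ = 250 × 0.25 = 62.5 N·m counterclockwise.
Sandbag: 9.2 × 10 = 92 N down at 4.7 m → arm 1.8 m, τ = 92 × 1.8 = 165.6 N·m clockwise.
Net moment of existing loads = 103.1 N·m clockwise.
The potted plant weighs 12 × 10 = 120 N and must supply an equal counterclockwise moment, so its lever arm about the fulcrum is 103.1 / 120 = 0.859 m.
That puts it at 2.9 − 0.859 = 2.04 m from the left end.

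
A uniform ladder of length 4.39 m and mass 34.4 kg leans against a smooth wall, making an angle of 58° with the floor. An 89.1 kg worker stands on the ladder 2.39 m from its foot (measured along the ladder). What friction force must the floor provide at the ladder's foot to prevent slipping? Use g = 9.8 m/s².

f ≈ 402 N

Take moments about the foot of the ladder.
Ladder weight 34.4×9.8 = 337.1 N acts at 2.195 m along the ladder; its horizontal arm is 2.195·cos58° = 1.163 m → τ = 392 N·m clockwise.
Worker: 89.1×9.8 = 873.2 N at 2.39 m → arm 1.267 m → τ = 1106 N·m clockwise.
Wall normal N acts horizontally at the top; its moment arm is the height L sinθ = 4.39·sin58° = 3.723 m, counterclockwise.
Setting net torque to zero: N × 3.723 = 1498 → N = 402 N.
ΣFx = 0: friction at the foot balances the wall's push, so f = N_wall = 402 N.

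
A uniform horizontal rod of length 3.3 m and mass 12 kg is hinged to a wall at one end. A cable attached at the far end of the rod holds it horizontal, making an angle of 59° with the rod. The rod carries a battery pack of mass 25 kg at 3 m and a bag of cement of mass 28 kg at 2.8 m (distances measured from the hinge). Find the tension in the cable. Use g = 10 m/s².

T ≈ 612 N

Take moments about the hinge.
Beam weight: 12 × 10 = 120 N down at 1.65 m → arm 1.65 m, τ = 120 × 1.65 = 198 N·m clockwise.
Battery pack: 25 × 10 = 250 N down at 3 m → arm 3 m, τ = 250 × 3 = 750 N·m clockwise.
Bag of cement: 28 × 10 = 280 N down at 2.8 m → arm 2.8 m, τ = 280 × 2.8 = 784 N·m clockwise.
Total clockwise load moment = 1732 N·m.
The cable tension T acts at 3.3 m; only its component perpendicular to the rod, T sinθ, produces torque. sin 59° = 0.8572.
Setting net torque to zero: T × 3.3 × 0.8572 = 1732 → T = 1732 / 2.829 = 612 N.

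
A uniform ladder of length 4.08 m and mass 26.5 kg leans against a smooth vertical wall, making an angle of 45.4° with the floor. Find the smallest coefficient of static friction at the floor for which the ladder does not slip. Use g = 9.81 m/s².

μ_min ≈ 0.493

Taking torques about the foot of the ladder:
Ladder weight 26.5×9.81 = 260 N acts at 2.04 m along the ladder; its horizontal arm is 2.04·cos45.4° = 1.432 m → τ = 372.3 N·m clockwise.
Wall normal N acts horizontally at the top; its moment arm is the height L sinθ = 4.08·sin45.4° = 2.905 m, counterclockwise.
Setting net torque to zero: N × 2.905 = 372.3 → N = 128.2 N.
ΣFx = 0 ⇒ f = N_wall = 128.2 N. ΣFy = 0 ⇒ N_floor = 260 N.
μ_min = f / N_floor = 128.2 / 260 = 0.493.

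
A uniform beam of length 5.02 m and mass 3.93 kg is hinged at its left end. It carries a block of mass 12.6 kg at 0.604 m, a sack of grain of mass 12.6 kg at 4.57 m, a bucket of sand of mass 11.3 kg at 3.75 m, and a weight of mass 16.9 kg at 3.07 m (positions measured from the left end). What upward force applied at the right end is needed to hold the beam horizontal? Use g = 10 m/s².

F ≈ 337 N

Sum moments about the left end (the unknown pivot reaction has zero arm there).
Beam weight: 3.93 × 10 = 39.3 N down at 2.51 m → arm 2.51 m, τ = 39.3 × 2.51 = 98.64 N·m clockwise.
Block: 12.6 × 10 = 126 N down at 0.604 m → arm 0.604 m, τ = 126 × 0.604 = 76.1 N·m clockwise.
Sack of grain: 12.6 × 10 = 126 N down at 4.57 m → arm 4.57 m, τ = 126 × 4.57 = 575.8 N·m clockwise.
Bucket of sand: 11.3 × 10 = 113 N down at 3.75 m → arm 3.75 m, τ = 113 × 3.75 = 423.8 N·m clockwise.
Weight: 16.9 × 10 = 169 N down at 3.07 m → arm 3.07 m, τ = 169 × 3.07 = 518.8 N·m clockwise.
Net moment of the loads = 1693 N·m clockwise.
The upward force F acts at the right end, arm 5.02 m, giving F × 5.02 counterclockwise.
Στ = 0 ⇒ F × 5.02 = 1693 ⇒ F = 1693 / 5.02 = 337 N.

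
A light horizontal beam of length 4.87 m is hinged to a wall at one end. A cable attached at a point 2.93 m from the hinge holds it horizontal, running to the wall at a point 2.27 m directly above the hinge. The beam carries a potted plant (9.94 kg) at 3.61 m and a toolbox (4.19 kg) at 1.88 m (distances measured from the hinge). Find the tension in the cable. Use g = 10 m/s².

Choose the hinge as the axis so the unknown hinge reaction has zero arm there.
Potted plant: 9.94 × 10 = 99.4 N down at 3.61 m → arm 3.61 m, τ = 99.4 × 3.61 = 358.8 N·m clockwise.
Toolbox: 4.19 × 10 = 41.9 N down at 1.88 m → arm 1.88 m, τ = 41.9 × 1.88 = 78.77 N·m clockwise.
Total clockwise load moment = 437.6 N·m.
The cable tension T acts at 2.93 m; only its component perpendicular to the beam, T sinθ, produces torque. sinθ = h/√(h²+d²) = 2.27/√(2.27²+2.93²) = 0.6124.
For rotational equilibrium, T × 2.93 × 0.6124 = 437.6, so T = 437.6 / 1.794 = 244 N.

T ≈ 244 N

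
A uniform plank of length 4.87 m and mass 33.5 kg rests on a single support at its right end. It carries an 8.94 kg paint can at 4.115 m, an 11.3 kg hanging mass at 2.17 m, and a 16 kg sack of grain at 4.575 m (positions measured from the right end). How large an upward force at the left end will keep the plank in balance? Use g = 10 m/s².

About the right end:
Beam weight: 33.5 × 10 = 335 N down at 2.435 m → arm 2.435 m, τ = 335 × 2.435 = 815.7 N·m counterclockwise.
Paint can: 8.94 × 10 = 89.4 N down at 4.115 m → arm 4.115 m, τ = 89.4 × 4.115 = 367.9 N·m counterclockwise.
Hanging mass: 11.3 × 10 = 113 N down at 2.17 m → arm 2.17 m, τ = 113 × 2.17 = 245.2 N·m counterclockwise.
Sack of grain: 16 × 10 = 160 N down at 4.575 m → arm 4.575 m, τ = 160 × 4.575 = 732 N·m counterclockwise.
Net moment of the loads = 2161 N·m counterclockwise.
The upward force F acts at the left end, arm 4.87 m, giving F × 4.87 clockwise.
Στ = 0 ⇒ F × 4.87 = 2161 ⇒ F = 2161 / 4.87 = 444 N.

F ≈ 444 N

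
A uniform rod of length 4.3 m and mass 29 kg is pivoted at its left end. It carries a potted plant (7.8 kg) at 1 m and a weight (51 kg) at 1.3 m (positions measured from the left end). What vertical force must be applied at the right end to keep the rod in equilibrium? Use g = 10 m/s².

F ≈ 317 N

Choose the left end as the axis so the unknown pivot reaction has zero arm there.
Beam weight: 29 × 10 = 290 N down at 2.15 m → arm 2.15 m, τ = 290 × 2.15 = 623.5 N·m clockwise.
Potted plant: 7.8 × 10 = 78 N down at 1 m → arm 1 m, τ = 78 × 1 = 78 N·m clockwise.
Weight: 51 × 10 = 510 N down at 1.3 m → arm 1.3 m, τ = 510 × 1.3 = 663 N·m clockwise.
Net moment of the loads = 1364 N·m clockwise.
The upward force F acts at the right end, arm 4.3 m, giving F × 4.3 counterclockwise.
Στ = 0 ⇒ F × 4.3 = 1364 ⇒ F = 1364 / 4.3 = 317 N.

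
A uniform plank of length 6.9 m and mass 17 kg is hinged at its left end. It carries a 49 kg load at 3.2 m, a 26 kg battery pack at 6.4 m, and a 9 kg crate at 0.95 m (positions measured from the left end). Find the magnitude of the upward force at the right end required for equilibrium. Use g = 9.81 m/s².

F ≈ 555 N

Taking torques about the left end:
Beam weight: 17 × 9.81 = 166.8 N down at 3.45 m → arm 3.45 m, τ = 166.8 × 3.45 = 575.5 N·m clockwise.
Load: 49 × 9.81 = 480.7 N down at 3.2 m → arm 3.2 m, τ = 480.7 × 3.2 = 1538 N·m clockwise.
Battery pack: 26 × 9.81 = 255.1 N down at 6.4 m → arm 6.4 m, τ = 255.1 × 6.4 = 1633 N·m clockwise.
Crate: 9 × 9.81 = 88.29 N down at 0.95 m → arm 0.95 m, τ = 88.29 × 0.95 = 83.88 N·m clockwise.
Net moment of the loads = 3830 N·m clockwise.
The upward force F acts at the right end, arm 6.9 m, giving F × 6.9 counterclockwise.
Balancing moments: F × 6.9 = 3830, giving F = 3830 / 6.9 = 555 N.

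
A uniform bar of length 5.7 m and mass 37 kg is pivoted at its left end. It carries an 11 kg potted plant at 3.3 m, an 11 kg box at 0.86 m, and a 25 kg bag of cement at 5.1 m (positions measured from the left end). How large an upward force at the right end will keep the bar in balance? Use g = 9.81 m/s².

F ≈ 480 N

Taking torques about the left end:
Beam weight: 37 × 9.81 = 363 N down at 2.85 m → arm 2.85 m, τ = 363 × 2.85 = 1035 N·m clockwise.
Potted plant: 11 × 9.81 = 107.9 N down at 3.3 m → arm 3.3 m, τ = 107.9 × 3.3 = 356.1 N·m clockwise.
Box: 11 × 9.81 = 107.9 N down at 0.86 m → arm 0.86 m, τ = 107.9 × 0.86 = 92.79 N·m clockwise.
Bag of cement: 25 × 9.81 = 245.2 N down at 5.1 m → arm 5.1 m, τ = 245.2 × 5.1 = 1251 N·m clockwise.
Net moment of the loads = 2735 N·m clockwise.
The upward force F acts at the right end, arm 5.7 m, giving F × 5.7 counterclockwise.
For rotational equilibrium, F × 5.7 = 2735, so F = 2735 / 5.7 = 480 N.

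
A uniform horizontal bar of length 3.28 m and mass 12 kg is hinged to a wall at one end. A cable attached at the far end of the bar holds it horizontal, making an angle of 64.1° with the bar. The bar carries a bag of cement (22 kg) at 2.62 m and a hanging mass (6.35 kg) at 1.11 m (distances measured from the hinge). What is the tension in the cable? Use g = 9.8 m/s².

T ≈ 280 N

About the hinge:
Beam weight: 12 × 9.8 = 117.6 N down at 1.64 m → arm 1.64 m, τ = 117.6 × 1.64 = 192.9 N·m clockwise.
Bag of cement: 22 × 9.8 = 215.6 N down at 2.62 m → arm 2.62 m, τ = 215.6 × 2.62 = 564.9 N·m clockwise.
Hanging mass: 6.35 × 9.8 = 62.23 N down at 1.11 m → arm 1.11 m, τ = 62.23 × 1.11 = 69.08 N·m clockwise.
Total clockwise load moment = 826.9 N·m.
The cable tension T acts at 3.28 m; only its component perpendicular to the bar, T sinθ, produces torque. sin 64.1° = 0.8996.
For rotational equilibrium, T × 3.28 × 0.8996 = 826.9, so T = 826.9 / 2.951 = 280 N.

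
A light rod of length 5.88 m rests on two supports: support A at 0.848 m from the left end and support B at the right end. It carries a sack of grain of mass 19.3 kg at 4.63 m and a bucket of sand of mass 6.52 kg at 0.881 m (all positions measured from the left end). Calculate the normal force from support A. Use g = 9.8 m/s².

About support B:
Sack of grain: 19.3 × 9.8 = 189.1 N down at 4.63 m → arm 1.25 m, τ = 189.1 × 1.25 = 236.4 N·m counterclockwise.
Bucket of sand: 6.52 × 9.8 = 63.9 N down at 0.881 m → arm 4.999 m, τ = 63.9 × 4.999 = 319.4 N·m counterclockwise.
Net load moment about support B = 555.8 N·m counterclockwise.
Reaction R at support A is upward at 0.848 m, arm 5.032 m → moment R × 5.032 clockwise.
Στ = 0 ⇒ R × 5.032 = 555.8 ⇒ R = 110 N.

R_A ≈ 110 N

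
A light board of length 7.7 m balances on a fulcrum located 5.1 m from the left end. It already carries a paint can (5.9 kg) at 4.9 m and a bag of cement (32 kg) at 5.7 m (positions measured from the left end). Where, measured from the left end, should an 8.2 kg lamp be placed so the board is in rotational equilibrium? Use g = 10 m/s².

Taking torques about the fulcrum (at 5.1 m from the left end):
Paint can: 5.9 × 10 = 59 N down at 4.9 m → arm 0.2 m, τ = 59 × 0.2 = 11.8 N·m counterclockwise.
Bag of cement: 32 × 10 = 320 N down at 5.7 m → arm 0.6 m, τ = 320 × 0.6 = 192 N·m clockwise.
Net moment of existing loads = 180.2 N·m clockwise.
The lamp weighs 8.2 × 10 = 82 N and must supply an equal counterclockwise moment, so its lever arm about the fulcrum is 180.2 / 82 = 2.2 m.
That puts it at 5.1 − 2.2 = 2.9 m from the left end.

x ≈ 2.9 m from the left end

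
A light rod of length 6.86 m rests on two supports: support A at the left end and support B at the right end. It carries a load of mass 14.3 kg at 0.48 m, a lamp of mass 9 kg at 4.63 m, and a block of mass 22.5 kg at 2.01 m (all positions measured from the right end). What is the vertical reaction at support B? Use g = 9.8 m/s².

Take moments about support A.
Load: 14.3 × 9.8 = 140.1 N down at 0.48 m → arm 6.38 m, τ = 140.1 × 6.38 = 893.8 N·m clockwise.
Lamp: 9 × 9.8 = 88.2 N down at 4.63 m → arm 2.23 m, τ = 88.2 × 2.23 = 196.7 N·m clockwise.
Block: 22.5 × 9.8 = 220.5 N down at 2.01 m → arm 4.85 m, τ = 220.5 × 4.85 = 1069 N·m clockwise.
Net load moment about support A = 2160 N·m clockwise.
Reaction R at support B is upward at 0 m, arm 6.86 m → moment R × 6.86 counterclockwise.
Setting net torque to zero: R × 6.86 = 2160 → R = 315 N.

R_B ≈ 315 N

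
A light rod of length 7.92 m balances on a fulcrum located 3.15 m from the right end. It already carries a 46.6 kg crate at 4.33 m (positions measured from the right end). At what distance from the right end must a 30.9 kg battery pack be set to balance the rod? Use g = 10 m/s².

Sum moments about the fulcrum (at 3.15 m from the right end) (the support reaction has zero arm there).
Crate: 46.6 × 10 = 466 N down at 4.33 m → arm 1.18 m, τ = 466 × 1.18 = 549.9 N·m counterclockwise.
Net moment of existing loads = 549.9 N·m counterclockwise.
The battery pack weighs 30.9 × 10 = 309 N and must supply an equal clockwise moment, so its lever arm about the fulcrum is 549.9 / 309 = 1.78 m.
That puts it at 3.15 − 1.78 = 1.37 m from the right end.

x ≈ 1.37 m from the right end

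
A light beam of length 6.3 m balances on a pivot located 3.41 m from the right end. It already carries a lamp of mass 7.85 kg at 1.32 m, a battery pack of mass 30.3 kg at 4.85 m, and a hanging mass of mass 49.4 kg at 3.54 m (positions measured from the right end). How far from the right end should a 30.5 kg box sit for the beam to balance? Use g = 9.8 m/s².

x ≈ 2.31 m from the right end

About the pivot (at 3.41 m from the right end):
Lamp: 7.85 × 9.8 = 76.93 N down at 1.32 m → arm 2.09 m, τ = 76.93 × 2.09 = 160.8 N·m clockwise.
Battery pack: 30.3 × 9.8 = 296.9 N down at 4.85 m → arm 1.44 m, τ = 296.9 × 1.44 = 427.5 N·m counterclockwise.
Hanging mass: 49.4 × 9.8 = 484.1 N down at 3.54 m → arm 0.13 m, τ = 484.1 × 0.13 = 62.93 N·m counterclockwise.
Net moment of existing loads = 329.6 N·m counterclockwise.
The box weighs 30.5 × 9.8 = 298.9 N and must supply an equal clockwise moment, so its lever arm about the pivot is 329.6 / 298.9 = 1.1 m.
That puts it at 3.41 − 1.1 = 2.31 m from the right end.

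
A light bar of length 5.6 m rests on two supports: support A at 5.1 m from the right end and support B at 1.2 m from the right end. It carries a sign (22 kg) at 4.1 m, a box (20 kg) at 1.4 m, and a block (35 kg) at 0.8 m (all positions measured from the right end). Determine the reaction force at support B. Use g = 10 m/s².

Choose support A as the axis so its reaction then has zero moment arm.
Sign: 22 × 10 = 220 N down at 4.1 m → arm 1 m, τ = 220 × 1 = 220 N·m clockwise.
Box: 20 × 10 = 200 N down at 1.4 m → arm 3.7 m, τ = 200 × 3.7 = 740 N·m clockwise.
Block: 35 × 10 = 350 N down at 0.8 m → arm 4.3 m, τ = 350 × 4.3 = 1505 N·m clockwise.
Net load moment about support A = 2465 N·m clockwise.
Reaction R at support B is upward at 1.2 m, arm 3.9 m → moment R × 3.9 counterclockwise.
For rotational equilibrium, R × 3.9 = 2465, so R = 632 N.

R_B ≈ 632 N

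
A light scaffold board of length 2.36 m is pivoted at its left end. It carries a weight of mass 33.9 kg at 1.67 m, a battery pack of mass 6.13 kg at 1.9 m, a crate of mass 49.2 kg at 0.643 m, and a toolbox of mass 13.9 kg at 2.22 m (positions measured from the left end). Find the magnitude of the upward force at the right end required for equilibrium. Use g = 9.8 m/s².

F ≈ 543 N

Take moments about the left end.
Weight: 33.9 × 9.8 = 332.2 N down at 1.67 m → arm 1.67 m, τ = 332.2 × 1.67 = 554.8 N·m clockwise.
Battery pack: 6.13 × 9.8 = 60.07 N down at 1.9 m → arm 1.9 m, τ = 60.07 × 1.9 = 114.1 N·m clockwise.
Crate: 49.2 × 9.8 = 482.2 N down at 0.643 m → arm 0.643 m, τ = 482.2 × 0.643 = 310.1 N·m clockwise.
Toolbox: 13.9 × 9.8 = 136.2 N down at 2.22 m → arm 2.22 m, τ = 136.2 × 2.22 = 302.4 N·m clockwise.
Net moment of the loads = 1281 N·m clockwise.
The upward force F acts at the right end, arm 2.36 m, giving F × 2.36 counterclockwise.
Setting net torque to zero: F × 2.36 = 1281 → F = 1281 / 2.36 = 543 N.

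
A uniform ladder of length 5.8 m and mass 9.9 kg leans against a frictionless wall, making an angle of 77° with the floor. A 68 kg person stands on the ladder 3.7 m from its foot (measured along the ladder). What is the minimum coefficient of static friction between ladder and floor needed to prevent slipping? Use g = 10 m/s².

μ_min ≈ 0.143

Take moments about the foot of the ladder.
Ladder weight 9.9×10 = 99 N acts at 2.9 m along the ladder; its horizontal arm is 2.9·cos77° = 0.6524 m → τ = 64.59 N·m clockwise.
Person: 68×10 = 680 N at 3.7 m → arm 0.8323 m → τ = 566 N·m clockwise.
Wall normal N acts horizontally at the top; its moment arm is the height L sinθ = 5.8·sin77° = 5.651 m, counterclockwise.
Balancing moments: N × 5.651 = 630.6, giving N = 111.6 N.
ΣFx = 0 ⇒ f = N_wall = 111.6 N. ΣFy = 0 ⇒ N_floor = 779 N.
μ_min = f / N_floor = 111.6 / 779 = 0.143.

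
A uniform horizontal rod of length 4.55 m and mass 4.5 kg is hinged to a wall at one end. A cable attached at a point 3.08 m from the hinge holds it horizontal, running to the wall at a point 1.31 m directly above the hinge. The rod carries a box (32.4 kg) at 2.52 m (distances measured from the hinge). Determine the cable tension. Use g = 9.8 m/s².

T ≈ 747 N

Take moments about the hinge.
Beam weight: 4.5 × 9.8 = 44.1 N down at 2.275 m → arm 2.275 m, τ = 44.1 × 2.275 = 100.3 N·m clockwise.
Box: 32.4 × 9.8 = 317.5 N down at 2.52 m → arm 2.52 m, τ = 317.5 × 2.52 = 800.1 N·m clockwise.
Total clockwise load moment = 900.4 N·m.
The cable tension T acts at 3.08 m; only its component perpendicular to the rod, T sinθ, produces torque. sinθ = h/√(h²+d²) = 1.31/√(1.31²+3.08²) = 0.3914.
For rotational equilibrium, T × 3.08 × 0.3914 = 900.4, so T = 900.4 / 1.206 = 747 N.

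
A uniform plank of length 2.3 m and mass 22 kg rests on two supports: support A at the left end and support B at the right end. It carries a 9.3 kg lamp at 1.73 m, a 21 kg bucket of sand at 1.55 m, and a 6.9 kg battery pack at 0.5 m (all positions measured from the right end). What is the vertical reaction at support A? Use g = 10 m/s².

Choose support B as the axis so its reaction then has zero moment arm.
Beam weight: 22 × 10 = 220 N down at 1.15 m → arm 1.15 m, τ = 220 × 1.15 = 253 N·m counterclockwise.
Lamp: 9.3 × 10 = 93 N down at 1.73 m → arm 1.73 m, τ = 93 × 1.73 = 160.9 N·m counterclockwise.
Bucket of sand: 21 × 10 = 210 N down at 1.55 m → arm 1.55 m, τ = 210 × 1.55 = 325.5 N·m counterclockwise.
Battery pack: 6.9 × 10 = 69 N down at 0.5 m → arm 0.5 m, τ = 69 × 0.5 = 34.5 N·m counterclockwise.
Net load moment about support B = 773.9 N·m counterclockwise.
Reaction R at support A is upward at 2.3 m, arm 2.3 m → moment R × 2.3 clockwise.
For rotational equilibrium, R × 2.3 = 773.9, so R = 336 N.

R_A ≈ 336 N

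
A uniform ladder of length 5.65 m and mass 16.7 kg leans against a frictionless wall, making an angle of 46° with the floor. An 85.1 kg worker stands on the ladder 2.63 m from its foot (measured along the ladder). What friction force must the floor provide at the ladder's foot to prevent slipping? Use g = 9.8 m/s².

About the foot of the ladder:
Ladder weight 16.7×9.8 = 163.7 N acts at 2.825 m along the ladder; its horizontal arm is 2.825·cos46° = 1.962 m → τ = 321.2 N·m clockwise.
Worker: 85.1×9.8 = 834 N at 2.63 m → arm 1.827 m → τ = 1524 N·m clockwise.
Wall normal N acts horizontally at the top; its moment arm is the height L sinθ = 5.65·sin46° = 4.064 m, counterclockwise.
Στ = 0 ⇒ N × 4.064 = 1845 ⇒ N = 454 N.
ΣFx = 0: friction at the foot balances the wall's push, so f = N_wall = 454 N.

f ≈ 454 N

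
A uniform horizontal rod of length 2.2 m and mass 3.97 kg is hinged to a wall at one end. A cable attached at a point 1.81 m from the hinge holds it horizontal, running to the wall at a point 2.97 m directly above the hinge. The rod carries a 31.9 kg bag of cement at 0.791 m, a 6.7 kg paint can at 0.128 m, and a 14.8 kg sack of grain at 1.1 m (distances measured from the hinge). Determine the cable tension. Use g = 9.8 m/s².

T ≈ 296 N

Sum moments about the hinge (the unknown hinge reaction has zero arm there).
Beam weight: 3.97 × 9.8 = 38.91 N down at 1.1 m → arm 1.1 m, τ = 38.91 × 1.1 = 42.8 N·m clockwise.
Bag of cement: 31.9 × 9.8 = 312.6 N down at 0.791 m → arm 0.791 m, τ = 312.6 × 0.791 = 247.3 N·m clockwise.
Paint can: 6.7 × 9.8 = 65.66 N down at 0.128 m → arm 0.128 m, τ = 65.66 × 0.128 = 8.404 N·m clockwise.
Sack of grain: 14.8 × 9.8 = 145 N down at 1.1 m → arm 1.1 m, τ = 145 × 1.1 = 159.5 N·m clockwise.
Total clockwise load moment = 458 N·m.
The cable tension T acts at 1.81 m; only its component perpendicular to the rod, T sinθ, produces torque. sinθ = h/√(h²+d²) = 2.97/√(2.97²+1.81²) = 0.8539.
Στ = 0 ⇒ T × 1.81 × 0.8539 = 458 ⇒ T = 458 / 1.546 = 296 N.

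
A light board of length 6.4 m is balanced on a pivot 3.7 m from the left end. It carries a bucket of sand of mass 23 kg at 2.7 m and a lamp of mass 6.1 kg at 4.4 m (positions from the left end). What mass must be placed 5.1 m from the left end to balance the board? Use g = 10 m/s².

Choose the pivot (at 3.7 m from the left end) as the axis so the support reaction has zero arm there.
Bucket of sand: 23 × 10 = 230 N down at 2.7 m → arm 1 m, τ = 230 × 1 = 230 N·m counterclockwise.
Lamp: 6.1 × 10 = 61 N down at 4.4 m → arm 0.7 m, τ = 61 × 0.7 = 42.7 N·m clockwise.
Net moment of known loads = 187.3 N·m counterclockwise.
An unknown mass m at 5.1 m has arm 1.4 m; its moment is m·g·1.4 clockwise.
Στ = 0 ⇒ m × 10 × 1.4 = 187.3 ⇒ m = 187.3 / (10 × 1.4) = 13.4 kg.

m ≈ 13.4 kg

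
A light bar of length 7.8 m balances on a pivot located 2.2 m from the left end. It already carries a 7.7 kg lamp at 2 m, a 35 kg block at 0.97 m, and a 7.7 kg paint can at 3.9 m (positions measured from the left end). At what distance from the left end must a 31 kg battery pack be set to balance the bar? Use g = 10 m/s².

x ≈ 3.22 m from the left end

Take moments about the pivot (at 2.2 m from the left end).
Lamp: 7.7 × 10 = 77 N down at 2 m → arm 0.2 m, τ = 77 × 0.2 = 15.4 N·m counterclockwise.
Block: 35 × 10 = 350 N down at 0.97 m → arm 1.23 m, τ = 350 × 1.23 = 430.5 N·m counterclockwise.
Paint can: 7.7 × 10 = 77 N down at 3.9 m → arm 1.7 m, τ = 77 × 1.7 = 130.9 N·m clockwise.
Net moment of existing loads = 315 N·m counterclockwise.
The battery pack weighs 31 × 10 = 310 N and must supply an equal clockwise moment, so its lever arm about the pivot is 315 / 310 = 1.02 m.
That puts it at 2.2 + 1.02 = 3.22 m from the left end.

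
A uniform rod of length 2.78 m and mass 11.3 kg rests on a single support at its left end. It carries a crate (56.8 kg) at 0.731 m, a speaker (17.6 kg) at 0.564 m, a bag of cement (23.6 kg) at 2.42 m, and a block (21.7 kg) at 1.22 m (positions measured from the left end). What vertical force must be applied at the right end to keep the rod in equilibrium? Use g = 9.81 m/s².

Choose the left end as the axis so the unknown pivot reaction has zero arm there.
Beam weight: 11.3 × 9.81 = 110.9 N down at 1.39 m → arm 1.39 m, τ = 110.9 × 1.39 = 154.2 N·m clockwise.
Crate: 56.8 × 9.81 = 557.2 N down at 0.731 m → arm 0.731 m, τ = 557.2 × 0.731 = 407.3 N·m clockwise.
Speaker: 17.6 × 9.81 = 172.7 N down at 0.564 m → arm 0.564 m, τ = 172.7 × 0.564 = 97.4 N·m clockwise.
Bag of cement: 23.6 × 9.81 = 231.5 N down at 2.42 m → arm 2.42 m, τ = 231.5 × 2.42 = 560.2 N·m clockwise.
Block: 21.7 × 9.81 = 212.9 N down at 1.22 m → arm 1.22 m, τ = 212.9 × 1.22 = 259.7 N·m clockwise.
Net moment of the loads = 1479 N·m clockwise.
The upward force F acts at the right end, arm 2.78 m, giving F × 2.78 counterclockwise.
For rotational equilibrium, F × 2.78 = 1479, so F = 1479 / 2.78 = 532 N.

F ≈ 532 N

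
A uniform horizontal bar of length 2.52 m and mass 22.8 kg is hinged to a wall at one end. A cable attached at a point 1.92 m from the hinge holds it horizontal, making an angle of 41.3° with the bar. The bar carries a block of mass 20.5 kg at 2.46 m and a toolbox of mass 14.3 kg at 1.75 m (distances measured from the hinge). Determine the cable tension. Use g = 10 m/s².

T ≈ 822 N

Choose the hinge as the axis so the unknown hinge reaction has zero arm there.
Beam weight: 22.8 × 10 = 228 N down at 1.26 m → arm 1.26 m, τ = 228 × 1.26 = 287.3 N·m clockwise.
Block: 20.5 × 10 = 205 N down at 2.46 m → arm 2.46 m, τ = 205 × 2.46 = 504.3 N·m clockwise.
Toolbox: 14.3 × 10 = 143 N down at 1.75 m → arm 1.75 m, τ = 143 × 1.75 = 250.2 N·m clockwise.
Total clockwise load moment = 1042 N·m.
The cable tension T acts at 1.92 m; only its component perpendicular to the bar, T sinθ, produces torque. sin 41.3° = 0.66.
Balancing moments: T × 1.92 × 0.66 = 1042, giving T = 1042 / 1.267 = 822 N.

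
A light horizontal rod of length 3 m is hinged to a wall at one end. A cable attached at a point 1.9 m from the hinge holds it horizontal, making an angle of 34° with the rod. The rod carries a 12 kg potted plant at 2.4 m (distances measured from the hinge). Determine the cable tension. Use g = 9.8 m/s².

T ≈ 266 N

Take moments about the hinge.
Potted plant: 12 × 9.8 = 117.6 N down at 2.4 m → arm 2.4 m, τ = 117.6 × 2.4 = 282.2 N·m clockwise.
Total clockwise load moment = 282.2 N·m.
The cable tension T acts at 1.9 m; only its component perpendicular to the rod, T sinθ, produces torque. sin 34° = 0.5592.
For rotational equilibrium, T × 1.9 × 0.5592 = 282.2, so T = 282.2 / 1.062 = 266 N.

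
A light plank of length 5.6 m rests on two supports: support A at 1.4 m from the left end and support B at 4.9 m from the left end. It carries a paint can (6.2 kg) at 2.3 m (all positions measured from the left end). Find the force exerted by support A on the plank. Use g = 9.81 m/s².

R_A ≈ 45.2 N

About support B:
Paint can: 6.2 × 9.81 = 60.82 N down at 2.3 m → arm 2.6 m, τ = 60.82 × 2.6 = 158.1 N·m counterclockwise.
Net load moment about support B = 158.1 N·m counterclockwise.
Reaction R at support A is upward at 1.4 m, arm 3.5 m → moment R × 3.5 clockwise.
Στ = 0 ⇒ R × 3.5 = 158.1 ⇒ R = 45.2 N.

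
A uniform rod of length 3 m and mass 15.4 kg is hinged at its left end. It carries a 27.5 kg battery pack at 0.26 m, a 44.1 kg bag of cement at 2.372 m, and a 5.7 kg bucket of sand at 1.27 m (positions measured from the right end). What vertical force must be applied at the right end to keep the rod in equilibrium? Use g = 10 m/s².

Sum moments about the left end (the unknown pivot reaction has zero arm there).
Beam weight: 15.4 × 10 = 154 N down at 1.5 m → arm 1.5 m, τ = 154 × 1.5 = 231 N·m clockwise.
Battery pack: 27.5 × 10 = 275 N down at 0.26 m → arm 2.74 m, τ = 275 × 2.74 = 753.5 N·m clockwise.
Bag of cement: 44.1 × 10 = 441 N down at 2.372 m → arm 0.628 m, τ = 441 × 0.628 = 276.9 N·m clockwise.
Bucket of sand: 5.7 × 10 = 57 N down at 1.27 m → arm 1.73 m, τ = 57 × 1.73 = 98.61 N·m clockwise.
Net moment of the loads = 1360 N·m clockwise.
The upward force F acts at the right end, arm 3 m, giving F × 3 counterclockwise.
Στ = 0 ⇒ F × 3 = 1360 ⇒ F = 1360 / 3 = 453 N.

F ≈ 453 N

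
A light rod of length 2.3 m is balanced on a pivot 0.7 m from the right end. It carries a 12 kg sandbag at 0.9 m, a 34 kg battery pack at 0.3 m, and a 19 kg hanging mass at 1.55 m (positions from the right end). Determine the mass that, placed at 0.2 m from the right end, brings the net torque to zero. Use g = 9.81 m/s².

About the pivot (at 0.7 m from the right end):
Sandbag: 12 × 9.81 = 117.7 N down at 0.9 m → arm 0.2 m, τ = 117.7 × 0.2 = 23.54 N·m counterclockwise.
Battery pack: 34 × 9.81 = 333.5 N down at 0.3 m → arm 0.4 m, τ = 333.5 × 0.4 = 133.4 N·m clockwise.
Hanging mass: 19 × 9.81 = 186.4 N down at 1.55 m → arm 0.85 m, τ = 186.4 × 0.85 = 158.4 N·m counterclockwise.
Net moment of known loads = 48.54 N·m counterclockwise.
An unknown mass m at 0.2 m has arm 0.5 m; its moment is m·g·0.5 clockwise.
Setting net torque to zero: m × 9.81 × 0.5 = 48.54 → m = 48.54 / (9.81 × 0.5) = 9.9 kg.

m ≈ 9.9 kg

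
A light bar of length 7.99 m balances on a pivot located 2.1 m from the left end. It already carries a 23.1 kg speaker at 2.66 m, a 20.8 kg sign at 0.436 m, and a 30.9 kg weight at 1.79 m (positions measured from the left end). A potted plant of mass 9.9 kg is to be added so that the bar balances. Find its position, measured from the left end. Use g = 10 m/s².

x ≈ 5.26 m from the left end

Taking torques about the pivot (at 2.1 m from the left end):
Speaker: 23.1 × 10 = 231 N down at 2.66 m → arm 0.56 m, τ = 231 × 0.56 = 129.4 N·m clockwise.
Sign: 20.8 × 10 = 208 N down at 0.436 m → arm 1.664 m, τ = 208 × 1.664 = 346.1 N·m counterclockwise.
Weight: 30.9 × 10 = 309 N down at 1.79 m → arm 0.31 m, τ = 309 × 0.31 = 95.79 N·m counterclockwise.
Net moment of existing loads = 312.5 N·m counterclockwise.
The potted plant weighs 9.9 × 10 = 99 N and must supply an equal clockwise moment, so its lever arm about the pivot is 312.5 / 99 = 3.16 m.
That puts it at 2.1 + 3.16 = 5.26 m from the left end.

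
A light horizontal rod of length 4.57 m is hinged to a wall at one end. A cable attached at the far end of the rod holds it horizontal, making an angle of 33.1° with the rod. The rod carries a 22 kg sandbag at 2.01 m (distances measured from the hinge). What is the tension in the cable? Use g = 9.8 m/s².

Sum moments about the hinge (the unknown hinge reaction has zero arm there).
Sandbag: 22 × 9.8 = 215.6 N down at 2.01 m → arm 2.01 m, τ = 215.6 × 2.01 = 433.4 N·m clockwise.
Total clockwise load moment = 433.4 N·m.
The cable tension T acts at 4.57 m; only its component perpendicular to the rod, T sinθ, produces torque. sin 33.1° = 0.5461.
Στ = 0 ⇒ T × 4.57 × 0.5461 = 433.4 ⇒ T = 433.4 / 2.496 = 174 N.

T ≈ 174 N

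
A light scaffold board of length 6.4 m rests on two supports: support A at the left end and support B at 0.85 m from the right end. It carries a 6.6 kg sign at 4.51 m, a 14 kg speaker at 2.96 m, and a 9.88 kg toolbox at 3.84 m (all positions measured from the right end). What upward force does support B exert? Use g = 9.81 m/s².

R_B ≈ 152 N

Choose support A as the axis so its reaction then has zero moment arm.
Sign: 6.6 × 9.81 = 64.75 N down at 4.51 m → arm 1.89 m, τ = 64.75 × 1.89 = 122.4 N·m clockwise.
Speaker: 14 × 9.81 = 137.3 N down at 2.96 m → arm 3.44 m, τ = 137.3 × 3.44 = 472.3 N·m clockwise.
Toolbox: 9.88 × 9.81 = 96.92 N down at 3.84 m → arm 2.56 m, τ = 96.92 × 2.56 = 248.1 N·m clockwise.
Net load moment about support A = 842.8 N·m clockwise.
Reaction R at support B is upward at 0.85 m, arm 5.55 m → moment R × 5.55 counterclockwise.
Στ = 0 ⇒ R × 5.55 = 842.8 ⇒ R = 152 N.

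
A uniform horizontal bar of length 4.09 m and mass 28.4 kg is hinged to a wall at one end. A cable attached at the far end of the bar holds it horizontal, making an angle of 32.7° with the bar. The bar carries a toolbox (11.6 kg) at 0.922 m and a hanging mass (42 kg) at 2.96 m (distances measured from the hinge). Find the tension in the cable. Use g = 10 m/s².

T ≈ 874 N

Taking torques about the hinge:
Beam weight: 28.4 × 10 = 284 N down at 2.045 m → arm 2.045 m, τ = 284 × 2.045 = 580.8 N·m clockwise.
Toolbox: 11.6 × 10 = 116 N down at 0.922 m → arm 0.922 m, τ = 116 × 0.922 = 107 N·m clockwise.
Hanging mass: 42 × 10 = 420 N down at 2.96 m → arm 2.96 m, τ = 420 × 2.96 = 1243 N·m clockwise.
Total clockwise load moment = 1931 N·m.
The cable tension T acts at 4.09 m; only its component perpendicular to the bar, T sinθ, produces torque. sin 32.7° = 0.5402.
Στ = 0 ⇒ T × 4.09 × 0.5402 = 1931 ⇒ T = 1931 / 2.209 = 874 N.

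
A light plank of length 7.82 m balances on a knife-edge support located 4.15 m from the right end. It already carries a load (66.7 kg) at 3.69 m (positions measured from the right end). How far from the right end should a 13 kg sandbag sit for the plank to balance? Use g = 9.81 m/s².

x ≈ 6.51 m from the right end

Taking torques about the knife-edge support (at 4.15 m from the right end):
Load: 66.7 × 9.81 = 654.3 N down at 3.69 m → arm 0.46 m, τ = 654.3 × 0.46 = 301 N·m clockwise.
Net moment of existing loads = 301 N·m clockwise.
The sandbag weighs 13 × 9.81 = 127.5 N and must supply an equal counterclockwise moment, so its lever arm about the knife-edge support is 301 / 127.5 = 2.36 m.
That puts it at 4.15 + 2.36 = 6.51 m from the right end.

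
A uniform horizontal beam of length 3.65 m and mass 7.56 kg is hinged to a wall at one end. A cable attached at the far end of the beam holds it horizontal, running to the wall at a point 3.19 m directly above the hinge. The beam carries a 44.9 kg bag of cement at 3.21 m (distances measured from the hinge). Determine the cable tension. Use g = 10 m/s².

About the hinge:
Beam weight: 7.56 × 10 = 75.6 N down at 1.825 m → arm 1.825 m, τ = 75.6 × 1.825 = 138 N·m clockwise.
Bag of cement: 44.9 × 10 = 449 N down at 3.21 m → arm 3.21 m, τ = 449 × 3.21 = 1441 N·m clockwise.
Total clockwise load moment = 1579 N·m.
The cable tension T acts at 3.65 m; only its component perpendicular to the beam, T sinθ, produces torque. sinθ = h/√(h²+d²) = 3.19/√(3.19²+3.65²) = 0.6581.
Στ = 0 ⇒ T × 3.65 × 0.6581 = 1579 ⇒ T = 1579 / 2.402 = 657 N.

T ≈ 657 N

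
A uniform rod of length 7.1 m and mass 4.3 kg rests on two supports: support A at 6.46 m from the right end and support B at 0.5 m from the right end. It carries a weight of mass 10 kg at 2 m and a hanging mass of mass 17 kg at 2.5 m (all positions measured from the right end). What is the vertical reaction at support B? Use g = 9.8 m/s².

Taking torques about support A:
Beam weight: 4.3 × 9.8 = 42.14 N down at 3.55 m → arm 2.91 m, τ = 42.14 × 2.91 = 122.6 N·m clockwise.
Weight: 10 × 9.8 = 98 N down at 2 m → arm 4.46 m, τ = 98 × 4.46 = 437.1 N·m clockwise.
Hanging mass: 17 × 9.8 = 166.6 N down at 2.5 m → arm 3.96 m, τ = 166.6 × 3.96 = 659.7 N·m clockwise.
Net load moment about support A = 1219 N·m clockwise.
Reaction R at support B is upward at 0.5 m, arm 5.96 m → moment R × 5.96 counterclockwise.
Balancing moments: R × 5.96 = 1219, giving R = 205 N.

R_B ≈ 205 N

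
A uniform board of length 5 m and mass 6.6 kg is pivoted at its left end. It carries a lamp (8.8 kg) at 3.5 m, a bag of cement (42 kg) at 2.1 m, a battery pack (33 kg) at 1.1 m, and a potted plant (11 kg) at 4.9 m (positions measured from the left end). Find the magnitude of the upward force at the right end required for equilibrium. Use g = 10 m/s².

Choose the left end as the axis so the unknown pivot reaction has zero arm there.
Beam weight: 6.6 × 10 = 66 N down at 2.5 m → arm 2.5 m, τ = 66 × 2.5 = 165 N·m clockwise.
Lamp: 8.8 × 10 = 88 N down at 3.5 m → arm 3.5 m, τ = 88 × 3.5 = 308 N·m clockwise.
Bag of cement: 42 × 10 = 420 N down at 2.1 m → arm 2.1 m, τ = 420 × 2.1 = 882 N·m clockwise.
Battery pack: 33 × 10 = 330 N down at 1.1 m → arm 1.1 m, τ = 330 × 1.1 = 363 N·m clockwise.
Potted plant: 11 × 10 = 110 N down at 4.9 m → arm 4.9 m, τ = 110 × 4.9 = 539 N·m clockwise.
Net moment of the loads = 2257 N·m clockwise.
The upward force F acts at the right end, arm 5 m, giving F × 5 counterclockwise.
Στ = 0 ⇒ F × 5 = 2257 ⇒ F = 2257 / 5 = 451 N.

F ≈ 451 N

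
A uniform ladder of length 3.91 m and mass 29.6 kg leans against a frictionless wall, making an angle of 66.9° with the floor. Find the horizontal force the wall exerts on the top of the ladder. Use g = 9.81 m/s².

Sum moments about the foot of the ladder (the floor normal and friction both act there and drop out).
Ladder weight 29.6×9.81 = 290.4 N acts at 1.955 m along the ladder; its horizontal arm is 1.955·cos66.9° = 0.767 m → τ = 222.7 N·m clockwise.
Wall normal N acts horizontally at the top; its moment arm is the height L sinθ = 3.91·sin66.9° = 3.597 m, counterclockwise.
Στ = 0 ⇒ N × 3.597 = 222.7 ⇒ N = 61.9 N.

N_wall ≈ 61.9 N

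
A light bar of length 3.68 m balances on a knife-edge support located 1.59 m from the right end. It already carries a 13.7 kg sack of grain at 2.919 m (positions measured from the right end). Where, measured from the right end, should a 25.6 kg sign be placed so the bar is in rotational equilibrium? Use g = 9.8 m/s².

x ≈ 0.879 m from the right end

Sum moments about the knife-edge support (at 1.59 m from the right end) (the support reaction has zero arm there).
Sack of grain: 13.7 × 9.8 = 134.3 N down at 2.919 m → arm 1.329 m, τ = 134.3 × 1.329 = 178.5 N·m counterclockwise.
Net moment of existing loads = 178.5 N·m counterclockwise.
The sign weighs 25.6 × 9.8 = 250.9 N and must supply an equal clockwise moment, so its lever arm about the knife-edge support is 178.5 / 250.9 = 0.711 m.
That puts it at 1.59 − 0.711 = 0.879 m from the right end.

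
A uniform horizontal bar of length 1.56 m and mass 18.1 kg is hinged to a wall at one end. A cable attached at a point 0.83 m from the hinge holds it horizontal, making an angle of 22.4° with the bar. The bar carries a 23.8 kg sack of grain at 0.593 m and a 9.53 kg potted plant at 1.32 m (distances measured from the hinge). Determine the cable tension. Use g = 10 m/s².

T ≈ 1290 N

Taking torques about the hinge:
Beam weight: 18.1 × 10 = 181 N down at 0.78 m → arm 0.78 m, τ = 181 × 0.78 = 141.2 N·m clockwise.
Sack of grain: 23.8 × 10 = 238 N down at 0.593 m → arm 0.593 m, τ = 238 × 0.593 = 141.1 N·m clockwise.
Potted plant: 9.53 × 10 = 95.3 N down at 1.32 m → arm 1.32 m, τ = 95.3 × 1.32 = 125.8 N·m clockwise.
Total clockwise load moment = 408.1 N·m.
The cable tension T acts at 0.83 m; only its component perpendicular to the bar, T sinθ, produces torque. sin 22.4° = 0.3811.
For rotational equilibrium, T × 0.83 × 0.3811 = 408.1, so T = 408.1 / 0.3163 = 1290 N.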